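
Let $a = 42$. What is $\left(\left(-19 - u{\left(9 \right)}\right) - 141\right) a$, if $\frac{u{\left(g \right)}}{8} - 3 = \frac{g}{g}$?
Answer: $-8064$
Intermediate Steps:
$u{\left(g \right)} = 32$ ($u{\left(g \right)} = 24 + 8 \frac{g}{g} = 24 + 8 \cdot 1 = 24 + 8 = 32$)
$\left(\left(-19 - u{\left(9 \right)}\right) - 141\right) a = \left(\left(-19 - 32\right) - 141\right) 42 = \left(-51 - 141\right) 42 = \left(-192\right) 42 = -8064$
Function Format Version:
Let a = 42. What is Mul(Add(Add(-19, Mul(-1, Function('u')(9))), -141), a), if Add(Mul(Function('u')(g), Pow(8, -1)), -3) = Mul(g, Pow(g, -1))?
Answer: -8064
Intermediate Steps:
Function('u')(g) = 32 (Function('u')(g) = Add(24, Mul(8, Mul(g, Pow(g, -1)))) = Add(24, Mul(8, 1)) = Add(24, 8) = 32)
Mul(Add(Add(-19, Mul(-1, Function('u')(9))), -141), a) = Mul(Add(Add(-19, Mul(-1, 32)), -141), 42) = Mul(Add(Add(-19, -32), -141), 42) = Mul(Add(-51, -141), 42) = Mul(-192, 42) = -8064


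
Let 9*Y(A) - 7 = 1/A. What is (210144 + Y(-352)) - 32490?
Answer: 187603445/1056 ≈ 1.7765e+5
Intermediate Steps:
Y(A) = 7/9 + 1/(9*A)
(210144 + Y(-352)) - 32490 = (210144 + (1/9)*(1 + 7*(-352))/(-352)) - 32490 = (210144 + (1/9)*(-1/352)*(1 - 2464)) - 32490 = (210144 + (1/9)*(-1/352)*(-2463)) - 32490 = (210144 + 821/1056) - 32490 = 221912885/1056 - 32490 = 187603445/1056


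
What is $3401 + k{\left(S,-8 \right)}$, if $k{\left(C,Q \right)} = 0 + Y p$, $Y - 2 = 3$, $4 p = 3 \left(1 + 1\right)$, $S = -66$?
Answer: $\frac{6817}{2} \approx 3408.5$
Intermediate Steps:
$p = \frac{3}{2}$ ($p = \frac{3 \left(1 + 1\right)}{4} = \frac{3 \cdot 2}{4} = \frac{1}{4} \cdot 6 = \frac{3}{2} \approx 1.5$)
$Y = 5$ ($Y = 2 + 3 = 5$)
$k{\left(C,Q \right)} = \frac{15}{2}$ ($k{\left(C,Q \right)} = 0 + 5 \cdot \frac{3}{2} = 0 + \frac{15}{2} = \frac{15}{2}$)
$3401 + k{\left(S,-8 \right)} = 3401 + \frac{15}{2} = \frac{6817}{2}$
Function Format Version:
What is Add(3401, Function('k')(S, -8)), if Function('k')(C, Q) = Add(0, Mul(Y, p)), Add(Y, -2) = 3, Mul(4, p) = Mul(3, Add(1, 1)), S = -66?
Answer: Rational(6817, 2) ≈ 3408.5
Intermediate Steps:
p = Rational(3, 2) (p = Mul(Rational(1, 4), Mul(3, Add(1, 1))) = Mul(Rational(1, 4), Mul(3, 2)) = Mul(Rational(1, 4), 6) = Rational(3, 2) ≈ 1.5000)
Y = 5 (Y = Add(2, 3) = 5)
Function('k')(C, Q) = Rational(15, 2) (Function('k')(C, Q) = Add(0, Mul(5, Rational(3, 2))) = Add(0, Rational(15, 2)) = Rational(15, 2))
Add(3401, Function('k')(S, -8)) = Add(3401, Rational(15, 2)) = Rational(6817, 2)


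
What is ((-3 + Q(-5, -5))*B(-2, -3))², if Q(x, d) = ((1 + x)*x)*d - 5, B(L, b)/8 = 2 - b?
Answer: 18662400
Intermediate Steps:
B(L, b) = 16 - 8*b (B(L, b) = 8*(2 - b) = 16 - 8*b)
Q(x, d) = -5 + d*x*(1 + x) (Q(x, d) = (x*(1 + x))*d - 5 = d*x*(1 + x) - 5 = -5 + d*x*(1 + x))
((-3 + Q(-5, -5))*B(-2, -3))² = ((-3 + (-5 - 5*(-5) - 5*(-5)²))*(16 - 8*(-3)))² = ((-3 + (-5 + 25 - 5*25))*(16 + 24))² = ((-3 + (-5 + 25 - 125))*40)² = ((-3 - 105)*40)² = (-108*40)² = (-4320)² = 18662400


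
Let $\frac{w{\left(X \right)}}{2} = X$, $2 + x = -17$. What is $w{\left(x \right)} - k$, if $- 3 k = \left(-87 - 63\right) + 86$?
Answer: $- \frac{178}{3} \approx -59.333$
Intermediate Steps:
$x = -19$ ($x = -2 - 17 = -19$)
$k = \frac{64}{3}$ ($k = - \frac{\left(-87 - 63\right) + 86}{3} = - \frac{-150 + 86}{3} = \left(- \frac{1}{3}\right) \left(-64\right) = \frac{64}{3} \approx 21.333$)
$w{\left(X \right)} = 2 X$
$w{\left(x \right)} - k = 2 \left(-19\right) - \frac{64}{3} = -38 - \frac{64}{3} = - \frac{178}{3}$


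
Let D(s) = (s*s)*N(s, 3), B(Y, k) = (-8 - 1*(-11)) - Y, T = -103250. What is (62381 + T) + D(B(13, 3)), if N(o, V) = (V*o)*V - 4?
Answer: -50269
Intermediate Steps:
B(Y, k) = 3 - Y (B(Y, k) = (-8 + 11) - Y = 3 - Y)
N(o, V) = -4 + o*V**2 (N(o, V) = o*V**2 - 4 = -4 + o*V**2)
D(s) = s**2*(-4 + 9*s) (D(s) = (s*s)*(-4 + s*3**2) = s**2*(-4 + s*9) = s**2*(-4 + 9*s))
(62381 + T) + D(B(13, 3)) = (62381 - 103250) + (3 - 1*13)**2*(-4 + 9*(3 - 1*13)) = -40869 + (3 - 13)**2*(-4 + 9*(3 - 13)) = -40869 + (-10)**2*(-4 + 9*(-10)) = -40869 + 100*(-4 - 90) = -40869 + 100*(-94) = -40869 - 9400 = -50269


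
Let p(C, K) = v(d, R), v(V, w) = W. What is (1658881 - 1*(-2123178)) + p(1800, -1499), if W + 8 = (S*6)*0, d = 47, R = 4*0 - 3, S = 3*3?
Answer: 3782051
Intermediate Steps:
S = 9
R = -3 (R = 0 - 3 = -3)
W = -8 (W = -8 + (9*6)*0 = -8 + 54*0 = -8 + 0 = -8)
v(V, w) = -8
p(C, K) = -8
(1658881 - 1*(-2123178)) + p(1800, -1499) = (1658881 - 1*(-2123178)) - 8 = (1658881 + 2123178) - 8 = 3782059 - 8 = 3782051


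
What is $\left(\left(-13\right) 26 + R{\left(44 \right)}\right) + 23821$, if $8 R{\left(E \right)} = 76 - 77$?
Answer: $\frac{187863}{8} \approx 23483.0$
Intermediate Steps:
$R{\left(E \right)} = - \frac{1}{8}$ ($R{\left(E \right)} = \frac{76 - 77}{8} = \frac{1}{8} \left(-1\right) = - \frac{1}{8}$)
$\left(\left(-13\right) 26 + R{\left(44 \right)}\right) + 23821 = \left(\left(-13\right) 26 - \frac{1}{8}\right) + 23821 = \left(-338 - \frac{1}{8}\right) + 23821 = - \frac{2705}{8} + 23821 = \frac{187863}{8}$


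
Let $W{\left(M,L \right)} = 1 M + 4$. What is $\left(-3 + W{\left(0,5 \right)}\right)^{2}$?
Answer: $1$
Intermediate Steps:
$W{\left(M,L \right)} = 4 + M$ ($W{\left(M,L \right)} = M + 4 = 4 + M$)
$\left(-3 + W{\left(0,5 \right)}\right)^{2} = \left(-3 + \left(4 + 0\right)\right)^{2} = \left(-3 + 4\right)^{2} = 1^{2} = 1$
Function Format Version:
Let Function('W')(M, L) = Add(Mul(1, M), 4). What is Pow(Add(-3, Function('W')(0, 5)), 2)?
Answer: 1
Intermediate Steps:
Function('W')(M, L) = Add(4, M) (Function('W')(M, L) = Add(M, 4) = Add(4, M))
Pow(Add(-3, Function('W')(0, 5)), 2) = Pow(Add(-3, Add(4, 0)), 2) = Pow(Add(-3, 4), 2) = Pow(1, 2) = 1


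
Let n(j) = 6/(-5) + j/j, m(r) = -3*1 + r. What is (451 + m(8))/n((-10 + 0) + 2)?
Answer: -2280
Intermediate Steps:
m(r) = -3 + r
n(j) = -⅕ (n(j) = 6*(-⅕) + 1 = -6/5 + 1 = -⅕)
(451 + m(8))/n((-10 + 0) + 2) = (451 + (-3 + 8))/(-⅕) = (451 + 5)*(-5) = 456*(-5) = -2280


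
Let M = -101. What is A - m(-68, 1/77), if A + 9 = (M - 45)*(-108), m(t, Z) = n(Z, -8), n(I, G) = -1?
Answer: 15760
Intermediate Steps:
m(t, Z) = -1
A = 15759 (A = -9 + (-101 - 45)*(-108) = -9 - 146*(-108) = -9 + 15768 = 15759)
A - m(-68, 1/77) = 15759 - 1*(-1) = 15759 + 1 = 15760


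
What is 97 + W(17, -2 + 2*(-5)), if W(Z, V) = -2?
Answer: 95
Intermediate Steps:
97 + W(17, -2 + 2*(-5)) = 97 - 2 = 95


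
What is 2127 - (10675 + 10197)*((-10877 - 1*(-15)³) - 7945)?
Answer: 322411911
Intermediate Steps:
2127 - (10675 + 10197)*((-10877 - 1*(-15)³) - 7945) = 2127 - 20872*((-10877 - 1*(-3375)) - 7945) = 2127 - 20872*((-10877 + 3375) - 7945) = 2127 - 20872*(-7502 - 7945) = 2127 - 20872*(-15447) = 2127 - 1*(-322409784) = 2127 + 322409784 = 322411911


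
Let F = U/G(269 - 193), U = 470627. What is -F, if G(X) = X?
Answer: -470627/76 ≈ -6192.5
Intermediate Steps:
F = 470627/76 (F = 470627/(269 - 193) = 470627/76 ≈ 6192.5)
-F = -1*470627/76 = -470627/76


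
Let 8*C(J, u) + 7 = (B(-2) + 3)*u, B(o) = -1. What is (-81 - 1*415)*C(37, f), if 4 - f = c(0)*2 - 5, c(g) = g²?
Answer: -682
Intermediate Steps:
f = 9 (f = 4 - (0²*2 - 5) = 4 - (0*2 - 5) = 4 - (0 - 5) = 4 - 1*(-5) = 4 + 5 = 9)
C(J, u) = -7/8 + u/4 (C(J, u) = -7/8 + ((-1 + 3)*u)/8 = -7/8 + (2*u)/8 = -7/8 + u/4)
(-81 - 1*415)*C(37, f) = (-81 - 1*415)*(-7/8 + (¼)*9) = (-81 - 415)*(-7/8 + 9/4) = -496*11/8 = -682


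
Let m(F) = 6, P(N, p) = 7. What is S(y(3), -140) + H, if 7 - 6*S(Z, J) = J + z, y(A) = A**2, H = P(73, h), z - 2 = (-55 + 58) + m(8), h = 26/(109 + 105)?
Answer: 89/3 ≈ 29.667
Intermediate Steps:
h = 13/107 (h = 26/214 = 26*(1/214) = 13/107 ≈ 0.12150)
z = 11 (z = 2 + ((-55 + 58) + 6) = 2 + (3 + 6) = 2 + 9 = 11)
H = 7
S(Z, J) = -2/3 - J/6 (S(Z, J) = 7/6 - (J + 11)/6 = 7/6 - (11 + J)/6 = 7/6 + (-11/6 - J/6) = -2/3 - J/6)
S(y(3), -140) + H = (-2/3 - 1/6*(-140)) + 7 = (-2/3 + 70/3) + 7 = 68/3 + 7 = 89/3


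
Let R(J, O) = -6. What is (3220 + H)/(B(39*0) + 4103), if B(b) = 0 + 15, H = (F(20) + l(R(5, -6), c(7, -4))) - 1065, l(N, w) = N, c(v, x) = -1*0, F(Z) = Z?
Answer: 2169/4118 ≈ 0.52671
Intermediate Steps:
c(v, x) = 0
H = -1051 (H = (20 - 6) - 1065 = 14 - 1065 = -1051)
B(b) = 15
(3220 + H)/(B(39*0) + 4103) = (3220 - 1051)/(15 + 4103) = 2169/4118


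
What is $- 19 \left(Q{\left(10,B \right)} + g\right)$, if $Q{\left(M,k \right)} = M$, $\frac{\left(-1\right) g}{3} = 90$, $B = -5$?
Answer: $4940$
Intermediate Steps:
$g = -270$ ($g = \left(-3\right) 90 = -270$)
$- 19 \left(Q{\left(10,B \right)} + g\right) = - 19 \left(10 - 270\right) = \left(-19\right) \left(-260\right) = 4940$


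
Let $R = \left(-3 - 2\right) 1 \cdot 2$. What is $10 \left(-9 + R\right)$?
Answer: $-190$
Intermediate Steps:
$R = -10$ ($R = \left(-5\right) 2 = -10$)
$10 \left(-9 + R\right) = 10 \left(-9 - 10\right) = 10 \left(-19\right) = -190$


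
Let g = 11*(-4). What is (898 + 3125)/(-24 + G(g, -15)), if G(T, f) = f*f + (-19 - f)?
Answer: 4023/197 ≈ 20.421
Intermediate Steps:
g = -44
G(T, f) = -19 + f² - f (G(T, f) = f² + (-19 - f) = -19 + f² - f)
(898 + 3125)/(-24 + G(g, -15)) = (898 + 3125)/(-24 + (-19 + (-15)² - 1*(-15))) = 4023/(-24 + (-19 + 225 + 15)) = 4023/(-24 + 221) = 4023/197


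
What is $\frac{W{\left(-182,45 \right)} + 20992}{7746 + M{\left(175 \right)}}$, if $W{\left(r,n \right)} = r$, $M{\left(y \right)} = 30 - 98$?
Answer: $\frac{10405}{3839} \approx 2.7103$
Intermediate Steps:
$M{\left(y \right)} = -68$ ($M{\left(y \right)} = 30 - 98 = -68$)
$\frac{W{\left(-182,45 \right)} + 20992}{7746 + M{\left(175 \right)}} = \frac{-182 + 20992}{7746 - 68} = \frac{20810}{7678} = 20810 \cdot \frac{1}{7678} = \frac{10405}{3839}$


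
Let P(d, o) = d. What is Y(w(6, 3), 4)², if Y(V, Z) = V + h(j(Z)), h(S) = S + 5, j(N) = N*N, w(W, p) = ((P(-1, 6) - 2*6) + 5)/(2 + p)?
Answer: 9409/25 ≈ 376.36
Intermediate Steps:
w(W, p) = -8/(2 + p) (w(W, p) = ((-1 - 2*6) + 5)/(2 + p) = ((-1 - 12) + 5)/(2 + p) = (-13 + 5)/(2 + p) = -8/(2 + p))
j(N) = N²
h(S) = 5 + S
Y(V, Z) = 5 + V + Z² (Y(V, Z) = V + (5 + Z²) = 5 + V + Z²)
Y(w(6, 3), 4)² = (5 - 8/(2 + 3) + 4²)² = (5 - 8/5 + 16)² = (97/5)² = 9409/25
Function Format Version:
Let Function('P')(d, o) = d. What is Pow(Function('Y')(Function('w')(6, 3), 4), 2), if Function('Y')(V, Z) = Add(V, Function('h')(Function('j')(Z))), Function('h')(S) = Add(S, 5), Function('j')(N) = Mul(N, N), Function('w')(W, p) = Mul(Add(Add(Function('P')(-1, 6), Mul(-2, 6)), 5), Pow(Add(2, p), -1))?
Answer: Rational(9409, 25) ≈ 376.36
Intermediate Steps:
Function('w')(W, p) = Mul(-8, Pow(Add(2, p), -1)) (Function('w')(W, p) = Mul(Add(Add(-1, Mul(-2, 6)), 5), Pow(Add(2, p), -1)) = Mul(Add(Add(-1, -12), 5), Pow(Add(2, p), -1)) = Mul(Add(-13, 5), Pow(Add(2, p), -1)) = Mul(-8, Pow(Add(2, p), -1)))
Function('j')(N) = Pow(N, 2)
Function('h')(S) = Add(5, S)
Function('Y')(V, Z) = Add(5, V, Pow(Z, 2)) (Function('Y')(V, Z) = Add(V, Add(5, Pow(Z, 2))) = Add(5, V, Pow(Z, 2)))
Pow(Function('Y')(Function('w')(6, 3), 4), 2) = Pow(Add(5, Mul(-8, Pow(Add(2, 3), -1)), Pow(4, 2)), 2) = Pow(Add(5, Mul(-8, Pow(5, -1)), 16), 2) = Pow(Add(5, Mul(-8, Rational(1, 5)), 16), 2) = Pow(Add(5, Rational(-8, 5), 16), 2) = Pow(Rational(97, 5), 2) = Rational(9409, 25)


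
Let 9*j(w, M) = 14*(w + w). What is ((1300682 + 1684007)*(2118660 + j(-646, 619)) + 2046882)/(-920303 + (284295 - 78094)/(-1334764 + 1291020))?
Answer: -2487192071123184704/362321465697 ≈ -6.8646e+6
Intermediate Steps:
j(w, M) = 28*w/9 (j(w, M) = (14*(w + w))/9 = (14*(2*w))/9 = (28*w)/9 = 28*w/9)
((1300682 + 1684007)*(2118660 + j(-646, 619)) + 2046882)/(-920303 + (284295 - 78094)/(-1334764 + 1291020)) = ((1300682 + 1684007)*(2118660 + (28/9)*(-646)) + 2046882)/(-920303 + (284295 - 78094)/(-1334764 + 1291020)) = (2984689*(2118660 - 18088/9) + 2046882)/(-920303 + 206201/(-43744)) = (2984689*(19049852/9) + 2046882)/(-920303 + 206201*(-1/43744)) = (56857883716028/9 + 2046882)/(-920303 - 206201/43744) = 56857902137966/(9*(-40257940633/43744)) = (56857902137966/9)*(-43744/40257940633) = -2487192071123184704/362321465697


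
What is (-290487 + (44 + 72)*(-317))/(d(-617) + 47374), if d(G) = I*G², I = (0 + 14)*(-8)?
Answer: 327259/42589794 ≈ 0.0076840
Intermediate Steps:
I = -112 (I = 14*(-8) = -112)
d(G) = -112*G²
(-290487 + (44 + 72)*(-317))/(d(-617) + 47374) = (-290487 + (44 + 72)*(-317))/(-112*(-617)² + 47374) = (-290487 + 116*(-317))/(-112*380689 + 47374) = (-290487 - 36772)/(-42637168 + 47374) = -327259/(-42589794) = -327259*(-1/42589794) = 327259/42589794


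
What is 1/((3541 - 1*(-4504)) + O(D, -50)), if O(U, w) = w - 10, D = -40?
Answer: 1/7985 ≈ 0.00012523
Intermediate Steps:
O(U, w) = -10 + w
1/((3541 - 1*(-4504)) + O(D, -50)) = 1/((3541 - 1*(-4504)) + (-10 - 50)) = 1/((3541 + 4504) - 60) = 1/(8045 - 60) = 1/7985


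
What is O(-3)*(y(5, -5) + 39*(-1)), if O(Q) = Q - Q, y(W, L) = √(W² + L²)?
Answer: 0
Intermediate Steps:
y(W, L) = √(L² + W²)
O(Q) = 0
O(-3)*(y(5, -5) + 39*(-1)) = 0*(√((-5)² + 5²) + 39*(-1)) = 0*(√(25 + 25) - 39) = 0*(√50 - 39) = 0*(5*√2 - 39) = 0*(-39 + 5*√2) = 0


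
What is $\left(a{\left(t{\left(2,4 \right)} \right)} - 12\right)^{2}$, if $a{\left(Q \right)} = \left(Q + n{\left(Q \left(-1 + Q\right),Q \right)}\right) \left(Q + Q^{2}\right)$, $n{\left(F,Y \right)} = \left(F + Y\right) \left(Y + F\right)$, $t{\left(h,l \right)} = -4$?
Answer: $9072144$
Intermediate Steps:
$n{\left(F,Y \right)} = \left(F + Y\right)^{2}$ ($n{\left(F,Y \right)} = \left(F + Y\right) \left(F + Y\right) = \left(F + Y\right)^{2}$)
$a{\left(Q \right)} = \left(Q + Q^{2}\right) \left(Q + \left(Q + Q \left(-1 + Q\right)\right)^{2}\right)$ ($a{\left(Q \right)} = \left(Q + \left(Q \left(-1 + Q\right) + Q\right)^{2}\right) \left(Q + Q^{2}\right) = \left(Q + \left(Q + Q \left(-1 + Q\right)\right)^{2}\right) \left(Q + Q^{2}\right) = \left(Q + Q^{2}\right) \left(Q + \left(Q + Q \left(-1 + Q\right)\right)^{2}\right)$)
$\left(a{\left(t{\left(2,4 \right)} \right)} - 12\right)^{2} = \left(\left(-4\right)^{2} \left(1 - 4 + \left(-4\right)^{3} + \left(-4\right)^{4}\right) - 12\right)^{2} = \left(16 \left(1 - 4 - 64 + 256\right) - 12\right)^{2} = \left(16 \cdot 189 - 12\right)^{2} = \left(3024 - 12\right)^{2} = 3012^{2} = 9072144$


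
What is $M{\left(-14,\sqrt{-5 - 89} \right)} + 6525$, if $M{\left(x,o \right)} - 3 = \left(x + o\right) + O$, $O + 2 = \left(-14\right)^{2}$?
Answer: $6708 + i \sqrt{94} \approx 6708.0 + 9.6954 i$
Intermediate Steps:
$O = 194$ ($O = -2 + \left(-14\right)^{2} = -2 + 196 = 194$)
$M{\left(x,o \right)} = 197 + o + x$ ($M{\left(x,o \right)} = 3 + \left(\left(x + o\right) + 194\right) = 3 + \left(\left(o + x\right) + 194\right) = 3 + \left(194 + o + x\right) = 197 + o + x$)
$M{\left(-14,\sqrt{-5 - 89} \right)} + 6525 = \left(197 + \sqrt{-5 - 89} - 14\right) + 6525 = \left(197 + \sqrt{-94} - 14\right) + 6525 = \left(197 + i \sqrt{94} - 14\right) + 6525 = \left(183 + i \sqrt{94}\right) + 6525 = 6708 + i \sqrt{94}$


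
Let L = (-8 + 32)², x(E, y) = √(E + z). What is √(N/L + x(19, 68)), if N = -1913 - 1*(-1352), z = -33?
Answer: √(-561 + 576*I*√14)/24 ≈ 1.2026 + 1.5557*I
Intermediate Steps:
x(E, y) = √(-33 + E) (x(E, y) = √(E - 33) = √(-33 + E))
N = -561 (N = -1913 + 1352 = -561)
L = 576 (L = 24² = 576)
√(N/L + x(19, 68)) = √(-561/576 + √(-33 + 19)) = √(-561*1/576 + √(-14)) = √(-187/192 + I*√14)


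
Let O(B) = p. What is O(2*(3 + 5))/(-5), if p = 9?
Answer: -9/5 ≈ -1.8000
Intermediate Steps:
O(B) = 9
O(2*(3 + 5))/(-5) = 9/(-5) = 9*(-⅕) = -9/5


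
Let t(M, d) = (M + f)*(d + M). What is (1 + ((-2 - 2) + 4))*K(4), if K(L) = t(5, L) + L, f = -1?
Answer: 40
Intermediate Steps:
t(M, d) = (-1 + M)*(M + d) (t(M, d) = (M - 1)*(d + M) = (-1 + M)*(M + d))
K(L) = 20 + 5*L (K(L) = (5² - 1*5 - L + 5*L) + L = (25 - 5 - L + 5*L) + L = (20 + 4*L) + L = 20 + 5*L)
(1 + ((-2 - 2) + 4))*K(4) = (1 + ((-2 - 2) + 4))*(20 + 5*4) = (1 + (-4 + 4))*(20 + 20) = (1 + 0)*40 = 1*40 = 40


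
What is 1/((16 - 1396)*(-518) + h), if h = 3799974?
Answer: 1/4514814 ≈ 2.2149e-7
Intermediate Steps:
1/((16 - 1396)*(-518) + h) = 1/((16 - 1396)*(-518) + 3799974) = 1/(-1380*(-518) + 3799974) = 1/(714840 + 3799974) = 1/4514814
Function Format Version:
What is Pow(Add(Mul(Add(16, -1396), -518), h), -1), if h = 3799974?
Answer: Rational(1, 4514814) ≈ 2.2149e-7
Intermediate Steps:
Pow(Add(Mul(Add(16, -1396), -518), h), -1) = Pow(Add(Mul(Add(16, -1396), -518), 3799974), -1) = Pow(Add(Mul(-1380, -518), 3799974), -1) = Pow(Add(714840, 3799974), -1) = Pow(4514814, -1) = Rational(1, 4514814)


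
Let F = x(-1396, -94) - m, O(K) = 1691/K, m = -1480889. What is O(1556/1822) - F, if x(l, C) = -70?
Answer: -1150536681/778 ≈ -1.4788e+6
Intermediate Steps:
F = 1480819 (F = -70 - 1*(-1480889) = -70 + 1480889 = 1480819)
O(1556/1822) - F = 1691/((1556/1822)) - 1*1480819 = 1691/((1556*(1/1822))) - 1480819 = 1691/(778/911) - 1480819 = 1691*(911/778) - 1480819 = 1540501/778 - 1480819 = -1150536681/778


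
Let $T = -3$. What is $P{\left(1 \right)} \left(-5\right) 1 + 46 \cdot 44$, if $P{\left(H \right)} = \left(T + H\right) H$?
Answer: $2034$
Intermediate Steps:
$P{\left(H \right)} = H \left(-3 + H\right)$ ($P{\left(H \right)} = \left(-3 + H\right) H = H \left(-3 + H\right)$)
$P{\left(1 \right)} \left(-5\right) 1 + 46 \cdot 44 = 1 \left(-3 + 1\right) \left(-5\right) 1 + 46 \cdot 44 = 1 \left(-2\right) \left(-5\right) 1 + 2024 = \left(-2\right) \left(-5\right) 1 + 2024 = 10 \cdot 1 + 2024 = 10 + 2024 = 2034$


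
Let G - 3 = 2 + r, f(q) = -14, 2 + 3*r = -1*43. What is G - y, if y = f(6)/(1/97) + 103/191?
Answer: 257365/191 ≈ 1347.5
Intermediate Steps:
r = -15 (r = -⅔ + (-1*43)/3 = -⅔ + (⅓)*(-43) = -⅔ - 43/3 = -15)
G = -10 (G = 3 + (2 - 15) = 3 - 13 = -10)
y = -259275/191 (y = -14/(1/97) + 103/191 = -14/1/97 + 103*(1/191) = -14*97 + 103/191 = -1358 + 103/191 = -259275/191 ≈ -1357.5)
G - y = -10 - 1*(-259275/191) = -10 + 259275/191 = 257365/191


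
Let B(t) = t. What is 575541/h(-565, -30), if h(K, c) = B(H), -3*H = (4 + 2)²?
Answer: -191847/4 ≈ -47962.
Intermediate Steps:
H = -12 (H = -(4 + 2)²/3 = -⅓*6² = -⅓*36 = -12)
h(K, c) = -12
575541/h(-565, -30) = 575541/(-12) = 575541*(-1/12) = -191847/4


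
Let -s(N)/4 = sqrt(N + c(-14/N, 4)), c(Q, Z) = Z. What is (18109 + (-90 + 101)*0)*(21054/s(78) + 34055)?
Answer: 616701995 - 190633443*sqrt(82)/164 ≈ 6.0618e+8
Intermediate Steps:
s(N) = -4*sqrt(4 + N) (s(N) = -4*sqrt(N + 4) = -4*sqrt(4 + N))
(18109 + (-90 + 101)*0)*(21054/s(78) + 34055) = (18109 + (-90 + 101)*0)*(21054/((-4*sqrt(4 + 78))) + 34055) = (18109 + 11*0)*(21054/((-4*sqrt(82))) + 34055) = (18109 + 0)*(21054*(-sqrt(82)/328) + 34055) = 18109*(-10527*sqrt(82)/164 + 34055) = 18109*(34055 - 10527*sqrt(82)/164) = 616701995 - 190633443*sqrt(82)/164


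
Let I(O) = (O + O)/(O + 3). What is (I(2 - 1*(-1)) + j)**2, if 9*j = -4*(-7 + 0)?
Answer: 1369/81 ≈ 16.901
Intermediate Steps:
j = 28/9 (j = (-4*(-7 + 0))/9 = (-4*(-7))/9 = (1/9)*28 = 28/9 ≈ 3.1111)
I(O) = 2*O/(3 + O) (I(O) = (2*O)/(3 + O) = 2*O/(3 + O))
(I(2 - 1*(-1)) + j)**2 = (2*(2 - 1*(-1))/(3 + (2 - 1*(-1))) + 28/9)**2 = (2*(2 + 1)/(3 + (2 + 1)) + 28/9)**2 = (2*3/(3 + 3) + 28/9)**2 = (2*3/6 + 28/9)**2 = (2*3*(1/6) + 28/9)**2 = (1 + 28/9)**2 = (37/9)**2 = 1369/81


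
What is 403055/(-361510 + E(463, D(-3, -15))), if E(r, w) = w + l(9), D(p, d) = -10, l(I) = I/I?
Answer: -403055/361519 ≈ -1.1149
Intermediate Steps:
l(I) = 1
E(r, w) = 1 + w (E(r, w) = w + 1 = 1 + w)
403055/(-361510 + E(463, D(-3, -15))) = 403055/(-361510 + (1 - 10)) = 403055/(-361510 - 9) = 403055/(-361519) = 403055*(-1/361519) = -403055/361519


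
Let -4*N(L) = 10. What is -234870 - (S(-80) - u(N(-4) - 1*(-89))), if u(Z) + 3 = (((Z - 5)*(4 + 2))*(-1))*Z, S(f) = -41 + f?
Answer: -554101/2 ≈ -2.7705e+5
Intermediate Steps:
N(L) = -5/2 (N(L) = -¼*10 = -5/2)
u(Z) = -3 + Z*(30 - 6*Z) (u(Z) = -3 + (((Z - 5)*(4 + 2))*(-1))*Z = -3 + (((-5 + Z)*6)*(-1))*Z = -3 + ((-30 + 6*Z)*(-1))*Z = -3 + (30 - 6*Z)*Z = -3 + Z*(30 - 6*Z))
-234870 - (S(-80) - u(N(-4) - 1*(-89))) = -234870 - ((-41 - 80) - (-3 - 6*(-5/2 - 1*(-89))² + 30*(-5/2 - 1*(-89)))) = -234870 - (-121 - (-3 - 6*(-5/2 + 89)² + 30*(-5/2 + 89))) = -234870 - (-121 - (-3 - 6*(173/2)² + 30*(173/2))) = -234870 - (-121 - (-3 - 6*29929/4 + 2595)) = -234870 - (-121 - (-3 - 89787/2 + 2595)) = -234870 - (-121 - 1*(-84603/2)) = -234870 - (-121 + 84603/2) = -234870 - 1*84361/2 = -234870 - 84361/2 = -554101/2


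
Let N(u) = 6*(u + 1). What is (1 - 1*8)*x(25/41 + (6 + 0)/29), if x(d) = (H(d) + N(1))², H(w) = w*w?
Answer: -2244748138815343/1998607065841 ≈ -1123.2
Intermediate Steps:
N(u) = 6 + 6*u (N(u) = 6*(1 + u) = 6 + 6*u)
H(w) = w²
x(d) = (12 + d²)² (x(d) = (d² + (6 + 6*1))² = (d² + (6 + 6))² = (d² + 12)² = (12 + d²)²)
(1 - 1*8)*x(25/41 + (6 + 0)/29) = (1 - 1*8)*(12 + (25/41 + (6 + 0)/29)²)² = (1 - 8)*(12 + (25*(1/41) + 6*(1/29))²)² = -7*(12 + (25/41 + 6/29)²)² = -7*(12 + (971/1189)²)² = -7*(12 + 942841/1413721)² = -7*(17907493/1413721)² = -7*320678305545049/1998607065841 = -2244748138815343/1998607065841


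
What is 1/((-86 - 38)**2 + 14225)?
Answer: 1/29601 ≈ 3.3783e-5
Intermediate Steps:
1/((-86 - 38)**2 + 14225) = 1/((-124)**2 + 14225) = 1/(15376 + 14225) = 1/29601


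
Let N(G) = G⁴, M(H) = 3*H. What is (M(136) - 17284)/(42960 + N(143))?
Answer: -16876/418204561 ≈ -4.0353e-5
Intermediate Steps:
(M(136) - 17284)/(42960 + N(143)) = (3*136 - 17284)/(42960 + 143⁴) = (408 - 17284)/(42960 + 418161601) = -16876/418204561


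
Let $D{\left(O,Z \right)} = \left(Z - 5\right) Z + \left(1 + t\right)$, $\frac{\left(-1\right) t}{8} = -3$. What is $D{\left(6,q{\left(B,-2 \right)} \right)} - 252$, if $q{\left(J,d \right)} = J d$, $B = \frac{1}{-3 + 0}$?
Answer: $- \frac{2069}{9} \approx -229.89$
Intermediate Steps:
$t = 24$ ($t = \left(-8\right) \left(-3\right) = 24$)
$B = - \frac{1}{3}$ ($B = \frac{1}{-3} = - \frac{1}{3} \approx -0.33333$)
$D{\left(O,Z \right)} = 25 + Z \left(-5 + Z\right)$ ($D{\left(O,Z \right)} = \left(Z - 5\right) Z + \left(1 + 24\right) = \left(-5 + Z\right) Z + 25 = Z \left(-5 + Z\right) + 25 = 25 + Z \left(-5 + Z\right)$)
$D{\left(6,q{\left(B,-2 \right)} \right)} - 252 = \left(25 + \left(\left(- \frac{1}{3}\right) \left(-2\right)\right)^{2} - 5 \left(\left(- \frac{1}{3}\right) \left(-2\right)\right)\right) - 252 = \left(25 + \left(\frac{2}{3}\right)^{2} - \frac{10}{3}\right) - 252 = \left(25 + \frac{4}{9} - \frac{10}{3}\right) - 252 = \frac{199}{9} - 252 = - \frac{2069}{9}$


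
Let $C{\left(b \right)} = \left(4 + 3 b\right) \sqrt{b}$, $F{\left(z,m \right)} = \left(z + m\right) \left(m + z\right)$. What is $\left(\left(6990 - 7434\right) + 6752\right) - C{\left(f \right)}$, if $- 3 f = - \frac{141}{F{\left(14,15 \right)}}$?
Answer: $6308 - \frac{3505 \sqrt{47}}{24389} \approx 6307.0$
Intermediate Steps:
$F{\left(z,m \right)} = \left(m + z\right)^{2}$ ($F{\left(z,m \right)} = \left(m + z\right) \left(m + z\right) = \left(m + z\right)^{2}$)
$f = \frac{47}{841}$ ($f = - \frac{\left(-141\right) \frac{1}{\left(15 + 14\right)^{2}}}{3} = - \frac{\left(-141\right) \frac{1}{29^{2}}}{3} = - \frac{\left(-141\right) \frac{1}{841}}{3} = \left(- \frac{1}{3}\right) \left(- \frac{141}{841}\right) = \frac{47}{841} \approx 0.055886$)
$C{\left(b \right)} = \sqrt{b} \left(4 + 3 b\right)$
$\left(\left(6990 - 7434\right) + 6752\right) - C{\left(f \right)} = \left(\left(6990 - 7434\right) + 6752\right) - \sqrt{\frac{47}{841}} \left(4 + 3 \cdot \frac{47}{841}\right) = \left(-444 + 6752\right) - \frac{\sqrt{47}}{29} \left(4 + \frac{141}{841}\right) = 6308 - \frac{\sqrt{47}}{29} \cdot \frac{3505}{841} = 6308 - \frac{3505 \sqrt{47}}{24389}$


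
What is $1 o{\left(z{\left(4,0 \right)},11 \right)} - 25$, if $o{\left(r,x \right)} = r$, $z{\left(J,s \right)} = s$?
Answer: $-25$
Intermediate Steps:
$1 o{\left(z{\left(4,0 \right)},11 \right)} - 25 = 1 \cdot 0 - 25 = 0 - 25 = -25$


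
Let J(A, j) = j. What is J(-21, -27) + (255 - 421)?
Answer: -193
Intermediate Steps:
J(-21, -27) + (255 - 421) = -27 + (255 - 421) = -27 - 166 = -193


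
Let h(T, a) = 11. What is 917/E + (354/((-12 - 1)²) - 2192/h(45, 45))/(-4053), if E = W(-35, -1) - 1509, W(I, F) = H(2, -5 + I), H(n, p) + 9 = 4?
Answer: -6354198503/11407273878 ≈ -0.55703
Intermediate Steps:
H(n, p) = -5 (H(n, p) = -9 + 4 = -5)
W(I, F) = -5
E = -1514 (E = -5 - 1509 = -1514)
917/E + (354/((-12 - 1)²) - 2192/h(45, 45))/(-4053) = 917/(-1514) + (354/((-12 - 1)²) - 2192/11)/(-4053) = 917*(-1/1514) + (354/((-13)²) - 2192*1/11)*(-1/4053) = -917/1514 + (354/169 - 2192/11)*(-1/4053) = -917/1514 - 366554/1859*(-1/4053) = -917/1514 + 366554/7534527 = -6354198503/11407273878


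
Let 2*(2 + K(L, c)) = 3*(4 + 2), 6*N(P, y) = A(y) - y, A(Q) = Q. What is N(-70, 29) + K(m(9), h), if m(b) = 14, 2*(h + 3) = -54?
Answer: 7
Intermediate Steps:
h = -30 (h = -3 + (½)*(-54) = -3 - 27 = -30)
N(P, y) = 0 (N(P, y) = (y - y)/6 = (⅙)*0 = 0)
K(L, c) = 7 (K(L, c) = -2 + (3*(4 + 2))/2 = -2 + (3*6)/2 = -2 + (½)*18 = -2 + 9 = 7)
N(-70, 29) + K(m(9), h) = 0 + 7 = 7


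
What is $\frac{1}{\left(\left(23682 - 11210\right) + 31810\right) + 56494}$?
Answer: $\frac{1}{100776} \approx 9.923 \cdot 10^{-6}$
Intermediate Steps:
$\frac{1}{\left(\left(23682 - 11210\right) + 31810\right) + 56494} = \frac{1}{\left(12472 + 31810\right) + 56494} = \frac{1}{44282 + 56494} = \frac{1}{100776}$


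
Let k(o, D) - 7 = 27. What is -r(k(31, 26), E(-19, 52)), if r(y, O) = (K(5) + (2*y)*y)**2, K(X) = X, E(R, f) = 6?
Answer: -5368489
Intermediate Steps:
k(o, D) = 34 (k(o, D) = 7 + 27 = 34)
r(y, O) = (5 + 2*y**2)**2 (r(y, O) = (5 + (2*y)*y)**2 = (5 + 2*y**2)**2)
-r(k(31, 26), E(-19, 52)) = -(5 + 2*34**2)**2 = -(5 + 2*1156)**2 = -(5 + 2312)**2 = -1*2317**2 = -1*5368489 = -5368489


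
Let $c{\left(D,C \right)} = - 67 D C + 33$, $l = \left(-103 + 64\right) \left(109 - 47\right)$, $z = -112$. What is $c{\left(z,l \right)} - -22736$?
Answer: $-18121903$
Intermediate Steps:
$l = -2418$ ($l = \left(-39\right) 62 = -2418$)
$c{\left(D,C \right)} = 33 - 67 C D$ ($c{\left(D,C \right)} = - 67 C D + 33 = 33 - 67 C D$)
$c{\left(z,l \right)} - -22736 = \left(33 - \left(-162006\right) \left(-112\right)\right) - -22736 = \left(33 - 18144672\right) + 22736 = -18144639 + 22736 = -18121903$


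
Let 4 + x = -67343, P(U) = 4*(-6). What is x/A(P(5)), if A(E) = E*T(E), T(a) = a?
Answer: -7483/64 ≈ -116.92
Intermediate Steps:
P(U) = -24
A(E) = E² (A(E) = E*E = E²)
x = -67347 (x = -4 - 67343 = -67347)
x/A(P(5)) = -67347/((-24)²) = -67347/576 = -67347*1/576 = -7483/64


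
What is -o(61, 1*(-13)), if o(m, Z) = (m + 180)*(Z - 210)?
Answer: 53743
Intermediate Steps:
o(m, Z) = (-210 + Z)*(180 + m) (o(m, Z) = (180 + m)*(-210 + Z) = (-210 + Z)*(180 + m))
-o(61, 1*(-13)) = -(-37800 - 210*61 + 180*(1*(-13)) + (1*(-13))*61) = -(-37800 - 12810 + 180*(-13) - 13*61) = -(-37800 - 12810 - 2340 - 793) = -1*(-53743) = 53743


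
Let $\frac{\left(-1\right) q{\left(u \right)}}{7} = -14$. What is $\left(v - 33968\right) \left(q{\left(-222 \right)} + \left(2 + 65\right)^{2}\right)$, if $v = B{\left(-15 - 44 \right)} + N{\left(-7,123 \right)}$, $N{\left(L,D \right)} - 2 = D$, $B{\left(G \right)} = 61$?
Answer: $-154958034$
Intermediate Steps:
$N{\left(L,D \right)} = 2 + D$
$q{\left(u \right)} = 98$ ($q{\left(u \right)} = \left(-7\right) \left(-14\right) = 98$)
$v = 186$ ($v = 61 + \left(2 + 123\right) = 61 + 125 = 186$)
$\left(v - 33968\right) \left(q{\left(-222 \right)} + \left(2 + 65\right)^{2}\right) = \left(186 - 33968\right) \left(98 + \left(2 + 65\right)^{2}\right) = - 33782 \left(98 + 67^{2}\right) = - 33782 \left(98 + 4489\right) = \left(-33782\right) 4587 = -154958034$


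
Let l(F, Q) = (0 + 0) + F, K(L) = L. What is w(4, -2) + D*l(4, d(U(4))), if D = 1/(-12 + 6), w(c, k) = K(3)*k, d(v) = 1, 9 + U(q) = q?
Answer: -20/3 ≈ -6.6667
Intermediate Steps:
U(q) = -9 + q
w(c, k) = 3*k
D = -⅙ (D = 1/(-6) = -⅙ ≈ -0.16667)
l(F, Q) = F (l(F, Q) = 0 + F = F)
w(4, -2) + D*l(4, d(U(4))) = 3*(-2) - ⅙*4 = -6 - ⅔ = -20/3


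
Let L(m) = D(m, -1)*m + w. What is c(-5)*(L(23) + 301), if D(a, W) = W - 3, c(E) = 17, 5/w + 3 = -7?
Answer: 7089/2 ≈ 3544.5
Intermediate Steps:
w = -1/2 (w = 5/(-3 - 7) = 5/(-10) = 5*(-1/10) = -1/2 ≈ -0.50000)
D(a, W) = -3 + W
L(m) = -1/2 - 4*m (L(m) = (-3 - 1)*m - 1/2 = -4*m - 1/2 = -1/2 - 4*m)
c(-5)*(L(23) + 301) = 17*((-1/2 - 4*23) + 301) = 17*((-1/2 - 92) + 301) = 17*(-185/2 + 301) = 17*(417/2) = 7089/2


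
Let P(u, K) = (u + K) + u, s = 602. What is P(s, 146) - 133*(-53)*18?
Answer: 128232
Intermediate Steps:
P(u, K) = K + 2*u (P(u, K) = (K + u) + u = K + 2*u)
P(s, 146) - 133*(-53)*18 = (146 + 2*602) - 133*(-53)*18 = (146 + 1204) + 7049*18 = 1350 + 126882 = 128232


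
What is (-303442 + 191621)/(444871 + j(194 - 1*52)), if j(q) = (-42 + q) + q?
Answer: -111821/445113 ≈ -0.25122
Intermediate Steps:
j(q) = -42 + 2*q
(-303442 + 191621)/(444871 + j(194 - 1*52)) = (-303442 + 191621)/(444871 + (-42 + 2*(194 - 1*52))) = -111821/(444871 + (-42 + 2*(194 - 52))) = -111821/(444871 + (-42 + 2*142)) = -111821/(444871 + (-42 + 284)) = -111821/(444871 + 242) = -111821/445113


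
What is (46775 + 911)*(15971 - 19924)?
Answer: -188502758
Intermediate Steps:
(46775 + 911)*(15971 - 19924) = 47686*(-3953) = -188502758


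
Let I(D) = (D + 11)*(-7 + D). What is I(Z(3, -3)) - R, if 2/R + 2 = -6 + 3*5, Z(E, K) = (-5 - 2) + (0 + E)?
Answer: -541/7 ≈ -77.286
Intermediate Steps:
Z(E, K) = -7 + E
R = 2/7 (R = 2/(-2 + (-6 + 3*5)) = 2/(-2 + (-6 + 15)) = 2/(-2 + 9) = 2/7 ≈ 0.28571)
I(D) = (-7 + D)*(11 + D) (I(D) = (11 + D)*(-7 + D) = (-7 + D)*(11 + D))
I(Z(3, -3)) - R = (-77 + (-7 + 3)**2 + 4*(-7 + 3)) - 1*2/7 = (-77 + (-4)**2 + 4*(-4)) - 2/7 = (-77 + 16 - 16) - 2/7 = -77 - 2/7 = -541/7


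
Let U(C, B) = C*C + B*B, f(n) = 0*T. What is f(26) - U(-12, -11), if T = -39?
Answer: -265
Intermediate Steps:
f(n) = 0 (f(n) = 0*(-39) = 0)
U(C, B) = B² + C² (U(C, B) = C² + B² = B² + C²)
f(26) - U(-12, -11) = 0 - ((-11)² + (-12)²) = 0 - (121 + 144) = 0 - 1*265 = 0 - 265 = -265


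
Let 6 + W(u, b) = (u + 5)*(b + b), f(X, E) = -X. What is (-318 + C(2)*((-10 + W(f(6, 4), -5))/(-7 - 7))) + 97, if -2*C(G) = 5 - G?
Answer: -3103/14 ≈ -221.64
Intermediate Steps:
W(u, b) = -6 + 2*b*(5 + u) (W(u, b) = -6 + (u + 5)*(b + b) = -6 + (5 + u)*(2*b) = -6 + 2*b*(5 + u))
C(G) = -5/2 + G/2 (C(G) = -(5 - G)/2 = -5/2 + G/2)
(-318 + C(2)*((-10 + W(f(6, 4), -5))/(-7 - 7))) + 97 = (-318 + (-5/2 + (½)*2)*((-10 + (-6 + 10*(-5) + 2*(-5)*(-1*6)))/(-7 - 7))) + 97 = (-318 + (-5/2 + 1)*((-10 + (-6 - 50 + 2*(-5)*(-6)))/(-14))) + 97 = (-318 - 3*(-10 + (-6 - 50 + 60))*(-1)/(2*14)) + 97 = (-318 - 3*(-10 + 4)*(-1)/(2*14)) + 97 = (-318 - (-9)*(-1)/14) + 97 = (-318 - 3/2*3/7) + 97 = (-318 - 9/14) + 97 = -4461/14 + 97 = -3103/14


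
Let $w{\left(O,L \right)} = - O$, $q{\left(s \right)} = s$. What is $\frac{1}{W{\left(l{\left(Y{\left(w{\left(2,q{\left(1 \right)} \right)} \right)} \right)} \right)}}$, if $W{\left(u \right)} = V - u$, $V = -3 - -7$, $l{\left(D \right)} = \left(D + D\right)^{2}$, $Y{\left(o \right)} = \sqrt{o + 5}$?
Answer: $- \frac{1}{8} \approx -0.125$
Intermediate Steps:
$Y{\left(o \right)} = \sqrt{5 + o}$
$l{\left(D \right)} = 4 D^{2}$ ($l{\left(D \right)} = \left(2 D\right)^{2} = 4 D^{2}$)
$V = 4$ ($V = -3 + 7 = 4$)
$W{\left(u \right)} = 4 - u$
$\frac{1}{W{\left(l{\left(Y{\left(w{\left(2,q{\left(1 \right)} \right)} \right)} \right)} \right)}} = \frac{1}{4 - 4 \left(\sqrt{5 - 2}\right)^{2}} = \frac{1}{4 - 4 \left(\sqrt{3}\right)^{2}} = \frac{1}{4 - 4 \cdot 3} = \frac{1}{4 - 12} = \frac{1}{-8} = - \frac{1}{8}$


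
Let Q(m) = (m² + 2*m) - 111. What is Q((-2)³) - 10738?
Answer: -10801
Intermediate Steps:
Q(m) = -111 + m² + 2*m
Q((-2)³) - 10738 = (-111 + ((-2)³)² + 2*(-2)³) - 10738 = (-111 + (-8)² + 2*(-8)) - 10738 = (-111 + 64 - 16) - 10738 = -63 - 10738 = -10801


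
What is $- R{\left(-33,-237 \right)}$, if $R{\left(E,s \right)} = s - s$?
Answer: $0$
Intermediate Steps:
$R{\left(E,s \right)} = 0$
$- R{\left(-33,-237 \right)} = \left(-1\right) 0 = 0$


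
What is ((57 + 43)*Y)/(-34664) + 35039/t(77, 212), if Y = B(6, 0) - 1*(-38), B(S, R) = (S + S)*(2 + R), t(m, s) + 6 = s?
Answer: 151664337/892598 ≈ 169.91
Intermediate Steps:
t(m, s) = -6 + s
B(S, R) = 2*S*(2 + R) (B(S, R) = (2*S)*(2 + R) = 2*S*(2 + R))
Y = 62 (Y = 2*6*(2 + 0) - 1*(-38) = 2*6*2 + 38 = 24 + 38 = 62)
((57 + 43)*Y)/(-34664) + 35039/t(77, 212) = ((57 + 43)*62)/(-34664) + 35039/(-6 + 212) = (100*62)*(-1/34664) + 35039/206 = 6200*(-1/34664) + 35039*(1/206) = -775/4333 + 35039/206 = 151664337/892598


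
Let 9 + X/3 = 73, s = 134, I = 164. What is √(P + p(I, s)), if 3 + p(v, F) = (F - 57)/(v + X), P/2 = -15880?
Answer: I*√1006372039/178 ≈ 178.22*I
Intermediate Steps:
P = -31760 (P = 2*(-15880) = -31760)
X = 192 (X = -27 + 3*73 = -27 + 219 = 192)
p(v, F) = -3 + (-57 + F)/(192 + v) (p(v, F) = -3 + (F - 57)/(v + 192) = -3 + (-57 + F)/(192 + v))
√(P + p(I, s)) = √(-31760 + (-633 + 134 - 3*164)/(192 + 164)) = √(-31760 + (-633 + 134 - 492)/356) = √(-31760 + (1/356)*(-991)) = √(-31760 - 991/356) = √(-11307551/356) = I*√1006372039/178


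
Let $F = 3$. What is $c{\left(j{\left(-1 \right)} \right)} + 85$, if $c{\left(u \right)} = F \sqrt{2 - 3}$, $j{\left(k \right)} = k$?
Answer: $85 + 3 i \approx 85.0 + 3.0 i$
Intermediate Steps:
$c{\left(u \right)} = 3 i$ ($c{\left(u \right)} = 3 \sqrt{2 - 3} = 3 \sqrt{-1} = 3 i$)
$c{\left(j{\left(-1 \right)} \right)} + 85 = 3 i + 85 = 85 + 3 i$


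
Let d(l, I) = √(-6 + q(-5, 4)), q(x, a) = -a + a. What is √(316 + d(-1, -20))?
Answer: √(316 + I*√6) ≈ 17.777 + 0.0689*I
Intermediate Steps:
q(x, a) = 0
d(l, I) = I*√6 (d(l, I) = √(-6 + 0) = √(-6) = I*√6)
√(316 + d(-1, -20)) = √(316 + I*√6)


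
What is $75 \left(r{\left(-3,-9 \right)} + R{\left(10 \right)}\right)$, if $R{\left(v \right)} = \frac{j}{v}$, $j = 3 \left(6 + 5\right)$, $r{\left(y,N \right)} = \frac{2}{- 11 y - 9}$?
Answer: $\frac{1015}{4} \approx 253.75$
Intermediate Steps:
$r{\left(y,N \right)} = \frac{2}{-9 - 11 y}$
$j = 33$ ($j = 3 \cdot 11 = 33$)
$R{\left(v \right)} = \frac{33}{v}$
$75 \left(r{\left(-3,-9 \right)} + R{\left(10 \right)}\right) = 75 \left(- \frac{2}{9 + 11 \left(-3\right)} + \frac{33}{10}\right) = 75 \left(- \frac{2}{9 - 33} + 33 \cdot \frac{1}{10}\right) = 75 \left(- \frac{2}{-24} + \frac{33}{10}\right) = 75 \left(\left(-2\right) \left(- \frac{1}{24}\right) + \frac{33}{10}\right) = 75 \left(\frac{1}{12} + \frac{33}{10}\right) = 75 \cdot \frac{203}{60} = \frac{1015}{4}$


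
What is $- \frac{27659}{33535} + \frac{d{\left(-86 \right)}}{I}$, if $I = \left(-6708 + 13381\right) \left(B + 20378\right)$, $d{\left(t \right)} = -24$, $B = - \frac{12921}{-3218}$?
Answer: $- \frac{2421145276072579}{2935503433317575} \approx -0.82478$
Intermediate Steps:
$B = \frac{12921}{3218}$ ($B = \left(-12921\right) \left(- \frac{1}{3218}\right) = \frac{12921}{3218} \approx 4.0152$)
$I = \frac{437677565725}{3218}$ ($I = \left(-6708 + 13381\right) \left(\frac{12921}{3218} + 20378\right) = 6673 \cdot \frac{65589325}{3218} = \frac{437677565725}{3218} \approx 1.3601 \cdot 10^{8}$)
$- \frac{27659}{33535} + \frac{d{\left(-86 \right)}}{I} = - \frac{27659}{33535} - \frac{24}{\frac{437677565725}{3218}} = \left(-27659\right) \frac{1}{33535} - \frac{77232}{437677565725} = - \frac{27659}{33535} - \frac{77232}{437677565725} = - \frac{2421145276072579}{2935503433317575}$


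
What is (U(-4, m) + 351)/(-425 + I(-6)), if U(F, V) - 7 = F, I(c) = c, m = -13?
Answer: -354/431 ≈ -0.82135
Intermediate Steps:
U(F, V) = 7 + F
(U(-4, m) + 351)/(-425 + I(-6)) = ((7 - 4) + 351)/(-425 - 6) = (3 + 351)/(-431) = 354*(-1/431) = -354/431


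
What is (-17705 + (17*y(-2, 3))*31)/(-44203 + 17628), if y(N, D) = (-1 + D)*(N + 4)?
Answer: 15597/26575 ≈ 0.58690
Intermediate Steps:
y(N, D) = (-1 + D)*(4 + N)
(-17705 + (17*y(-2, 3))*31)/(-44203 + 17628) = (-17705 + (17*(-4 - 1*(-2) + 4*3 + 3*(-2)))*31)/(-44203 + 17628) = (-17705 + (17*(-4 + 2 + 12 - 6))*31)/(-26575) = (-17705 + (17*4)*31)*(-1/26575) = (-17705 + 68*31)*(-1/26575) = (-17705 + 2108)*(-1/26575) = -15597*(-1/26575) = 15597/26575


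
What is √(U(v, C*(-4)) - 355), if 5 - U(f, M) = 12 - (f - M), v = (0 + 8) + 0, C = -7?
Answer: I*√382 ≈ 19.545*I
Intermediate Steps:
v = 8 (v = 8 + 0 = 8)
U(f, M) = -7 + f - M (U(f, M) = 5 - (12 - (f - M)) = 5 - (12 + (M - f)) = 5 - (12 + M - f) = 5 + (-12 + f - M) = -7 + f - M)
√(U(v, C*(-4)) - 355) = √((-7 + 8 - (-7)*(-4)) - 355) = √((-7 + 8 - 1*28) - 355) = √((-7 + 8 - 28) - 355) = √(-27 - 355) = √(-382) = I*√382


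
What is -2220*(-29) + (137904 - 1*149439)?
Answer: 52845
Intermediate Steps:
-2220*(-29) + (137904 - 1*149439) = 64380 + (137904 - 149439) = 64380 - 11535 = 52845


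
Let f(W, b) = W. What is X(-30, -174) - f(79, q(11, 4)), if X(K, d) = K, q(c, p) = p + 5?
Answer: -109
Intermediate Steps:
q(c, p) = 5 + p
X(-30, -174) - f(79, q(11, 4)) = -30 - 1*79 = -30 - 79 = -109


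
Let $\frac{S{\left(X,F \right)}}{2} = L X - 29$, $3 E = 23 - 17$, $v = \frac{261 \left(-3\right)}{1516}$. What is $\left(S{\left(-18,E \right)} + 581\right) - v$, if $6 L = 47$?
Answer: $\frac{366139}{1516} \approx 241.52$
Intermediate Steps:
$v = - \frac{783}{1516}$ ($v = \left(-783\right) \frac{1}{1516} = - \frac{783}{1516} \approx -0.51649$)
$E = 2$ ($E = \frac{23 - 17}{3} = \frac{1}{3} \cdot 6 = 2$)
$L = \frac{47}{6}$ ($L = \frac{1}{6} \cdot 47 = \frac{47}{6} \approx 7.8333$)
$S{\left(X,F \right)} = -58 + \frac{47 X}{3}$ ($S{\left(X,F \right)} = 2 \left(\frac{47 X}{6} - 29\right) = 2 \left(-29 + \frac{47 X}{6}\right) = -58 + \frac{47 X}{3}$)
$\left(S{\left(-18,E \right)} + 581\right) - v = \left(\left(-58 + \frac{47}{3} \left(-18\right)\right) + 581\right) - - \frac{783}{1516} = \left(\left(-58 - 282\right) + 581\right) + \frac{783}{1516} = \left(-340 + 581\right) + \frac{783}{1516} = 241 + \frac{783}{1516} = \frac{366139}{1516}$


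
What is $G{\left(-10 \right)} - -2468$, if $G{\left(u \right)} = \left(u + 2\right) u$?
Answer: $2548$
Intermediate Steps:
$G{\left(u \right)} = u \left(2 + u\right)$ ($G{\left(u \right)} = \left(2 + u\right) u = u \left(2 + u\right)$)
$G{\left(-10 \right)} - -2468 = - 10 \left(2 - 10\right) - -2468 = \left(-10\right) \left(-8\right) + 2468 = 80 + 2468 = 2548$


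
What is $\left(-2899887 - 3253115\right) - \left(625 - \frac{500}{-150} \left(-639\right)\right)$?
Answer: $-6151497$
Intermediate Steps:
$\left(-2899887 - 3253115\right) - \left(625 - \frac{500}{-150} \left(-639\right)\right) = -6153002 - \left(625 - 500 \left(- \frac{1}{150}\right) \left(-639\right)\right) = -6153002 - -1505 = -6153002 + \left(2130 - 625\right) = -6153002 + 1505 = -6151497$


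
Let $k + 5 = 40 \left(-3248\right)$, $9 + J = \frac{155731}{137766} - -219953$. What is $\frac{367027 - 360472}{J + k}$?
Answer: $\frac{180611226}{2480342657} \approx 0.072817$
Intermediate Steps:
$J = \frac{30300960835}{137766}$ ($J = -9 + \left(\frac{155731}{137766} - -219953\right) = -9 + \left(155731 \cdot \frac{1}{137766} + 219953\right) = -9 + \left(\frac{155731}{137766} + 219953\right) = -9 + \frac{30302200729}{137766} = \frac{30300960835}{137766} \approx 2.1995 \cdot 10^{5}$)
$k = -129925$ ($k = -5 + 40 \left(-3248\right) = -5 - 129920 = -129925$)
$\frac{367027 - 360472}{J + k} = \frac{367027 - 360472}{\frac{30300960835}{137766} - 129925} = \frac{6555}{\frac{12401713285}{137766}} = 6555 \cdot \frac{137766}{12401713285} = \frac{180611226}{2480342657}$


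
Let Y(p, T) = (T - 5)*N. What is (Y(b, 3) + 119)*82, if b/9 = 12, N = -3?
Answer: 10250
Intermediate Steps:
b = 108 (b = 9*12 = 108)
Y(p, T) = 15 - 3*T (Y(p, T) = (T - 5)*(-3) = (-5 + T)*(-3) = 15 - 3*T)
(Y(b, 3) + 119)*82 = ((15 - 3*3) + 119)*82 = ((15 - 9) + 119)*82 = (6 + 119)*82 = 125*82 = 10250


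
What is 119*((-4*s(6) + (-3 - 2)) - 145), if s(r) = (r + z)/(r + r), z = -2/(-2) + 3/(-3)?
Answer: -18088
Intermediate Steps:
z = 0 (z = -2*(-1/2) + 3*(-1/3) = 1 - 1 = 0)
s(r) = 1/2 (s(r) = (r + 0)/(r + r) = r/((2*r)) = r*(1/(2*r)) = 1/2)
119*((-4*s(6) + (-3 - 2)) - 145) = 119*((-4*1/2 + (-3 - 2)) - 145) = 119*((-2 - 5) - 145) = 119*(-7 - 145) = 119*(-152) = -18088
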